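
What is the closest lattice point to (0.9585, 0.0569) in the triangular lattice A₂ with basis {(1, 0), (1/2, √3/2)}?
(1, 0)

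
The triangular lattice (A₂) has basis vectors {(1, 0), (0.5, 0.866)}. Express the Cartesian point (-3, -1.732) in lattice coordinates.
-2b₁ - 2b₂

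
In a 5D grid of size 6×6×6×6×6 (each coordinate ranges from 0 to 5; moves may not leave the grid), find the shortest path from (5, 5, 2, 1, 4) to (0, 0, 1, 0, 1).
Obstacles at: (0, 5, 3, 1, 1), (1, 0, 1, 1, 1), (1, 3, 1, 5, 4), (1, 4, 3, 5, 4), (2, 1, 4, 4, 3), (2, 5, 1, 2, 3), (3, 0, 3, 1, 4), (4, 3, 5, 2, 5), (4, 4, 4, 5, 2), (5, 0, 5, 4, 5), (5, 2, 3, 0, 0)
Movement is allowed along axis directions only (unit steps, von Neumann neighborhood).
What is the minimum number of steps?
15
(one shortest path: (5, 5, 2, 1, 4) → (4, 5, 2, 1, 4) → (3, 5, 2, 1, 4) → (2, 5, 2, 1, 4) → (1, 5, 2, 1, 4) → (0, 5, 2, 1, 4) → (0, 4, 2, 1, 4) → (0, 3, 2, 1, 4) → (0, 2, 2, 1, 4) → (0, 1, 2, 1, 4) → (0, 0, 2, 1, 4) → (0, 0, 1, 1, 4) → (0, 0, 1, 0, 4) → (0, 0, 1, 0, 3) → (0, 0, 1, 0, 2) → (0, 0, 1, 0, 1))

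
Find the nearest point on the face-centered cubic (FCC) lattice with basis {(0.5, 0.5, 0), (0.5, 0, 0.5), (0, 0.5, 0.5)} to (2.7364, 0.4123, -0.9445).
(2.5, 0.5, -1)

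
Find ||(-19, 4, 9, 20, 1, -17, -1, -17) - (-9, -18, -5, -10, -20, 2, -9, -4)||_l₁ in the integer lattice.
137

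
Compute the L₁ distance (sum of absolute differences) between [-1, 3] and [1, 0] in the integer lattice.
5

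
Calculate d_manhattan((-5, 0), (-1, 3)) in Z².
7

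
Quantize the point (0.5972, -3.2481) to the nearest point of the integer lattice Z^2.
(1, -3)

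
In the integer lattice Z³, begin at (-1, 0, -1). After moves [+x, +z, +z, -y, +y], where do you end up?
(0, 0, 1)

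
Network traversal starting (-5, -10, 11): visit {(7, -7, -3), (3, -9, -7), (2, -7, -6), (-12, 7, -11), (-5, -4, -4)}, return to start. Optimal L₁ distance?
122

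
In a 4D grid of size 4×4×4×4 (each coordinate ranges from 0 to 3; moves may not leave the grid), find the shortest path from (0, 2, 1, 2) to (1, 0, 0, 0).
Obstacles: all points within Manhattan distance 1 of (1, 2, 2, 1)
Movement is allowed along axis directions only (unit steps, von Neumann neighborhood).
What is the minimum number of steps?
6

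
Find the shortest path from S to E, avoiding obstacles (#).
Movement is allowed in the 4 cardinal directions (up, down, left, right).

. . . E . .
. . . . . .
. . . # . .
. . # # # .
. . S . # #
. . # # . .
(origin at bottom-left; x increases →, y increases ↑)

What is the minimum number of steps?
7
(one shortest path: (2, 1) → (1, 1) → (1, 2) → (1, 3) → (2, 3) → (2, 4) → (3, 4) → (3, 5))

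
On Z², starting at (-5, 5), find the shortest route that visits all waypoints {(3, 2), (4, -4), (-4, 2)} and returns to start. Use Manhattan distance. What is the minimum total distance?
36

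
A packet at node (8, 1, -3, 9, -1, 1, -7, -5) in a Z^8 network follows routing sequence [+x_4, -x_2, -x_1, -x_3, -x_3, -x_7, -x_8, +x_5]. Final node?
(7, 0, -5, 10, 0, 1, -8, -6)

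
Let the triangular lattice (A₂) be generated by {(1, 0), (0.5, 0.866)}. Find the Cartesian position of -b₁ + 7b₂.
(2.5, 6.062)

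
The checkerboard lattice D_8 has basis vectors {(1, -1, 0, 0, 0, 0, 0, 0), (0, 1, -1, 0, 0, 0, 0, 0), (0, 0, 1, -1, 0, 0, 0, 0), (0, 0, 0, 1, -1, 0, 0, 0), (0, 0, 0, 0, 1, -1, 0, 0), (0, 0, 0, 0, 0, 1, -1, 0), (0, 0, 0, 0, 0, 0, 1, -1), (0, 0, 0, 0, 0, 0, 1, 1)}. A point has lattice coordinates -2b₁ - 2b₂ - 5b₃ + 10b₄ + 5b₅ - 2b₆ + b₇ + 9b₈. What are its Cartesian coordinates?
(-2, 0, -3, 15, -5, -7, 12, 8)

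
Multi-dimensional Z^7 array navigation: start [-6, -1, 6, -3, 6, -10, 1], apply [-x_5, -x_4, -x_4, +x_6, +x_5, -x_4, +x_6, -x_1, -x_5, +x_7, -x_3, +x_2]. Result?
(-7, 0, 5, -6, 5, -8, 2)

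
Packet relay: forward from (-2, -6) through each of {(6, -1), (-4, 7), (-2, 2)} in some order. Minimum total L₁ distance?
31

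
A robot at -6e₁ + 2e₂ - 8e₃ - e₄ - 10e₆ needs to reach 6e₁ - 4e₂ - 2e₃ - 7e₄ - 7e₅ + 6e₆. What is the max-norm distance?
16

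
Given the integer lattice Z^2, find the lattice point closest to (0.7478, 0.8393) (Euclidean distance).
(1, 1)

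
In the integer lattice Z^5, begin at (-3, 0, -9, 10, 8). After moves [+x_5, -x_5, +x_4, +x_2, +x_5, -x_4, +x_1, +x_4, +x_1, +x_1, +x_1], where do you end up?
(1, 1, -9, 11, 9)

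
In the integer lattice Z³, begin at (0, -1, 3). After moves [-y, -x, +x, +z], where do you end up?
(0, -2, 4)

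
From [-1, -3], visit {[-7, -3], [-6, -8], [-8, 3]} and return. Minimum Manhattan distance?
36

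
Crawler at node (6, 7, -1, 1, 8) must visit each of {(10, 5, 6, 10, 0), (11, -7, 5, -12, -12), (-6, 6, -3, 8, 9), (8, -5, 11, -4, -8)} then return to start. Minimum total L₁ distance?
178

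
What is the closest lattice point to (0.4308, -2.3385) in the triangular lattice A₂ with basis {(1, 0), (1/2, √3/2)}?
(0.5, -2.598)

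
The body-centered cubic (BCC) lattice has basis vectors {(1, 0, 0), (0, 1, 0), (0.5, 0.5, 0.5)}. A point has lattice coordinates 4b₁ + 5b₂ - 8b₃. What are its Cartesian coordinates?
(0, 1, -4)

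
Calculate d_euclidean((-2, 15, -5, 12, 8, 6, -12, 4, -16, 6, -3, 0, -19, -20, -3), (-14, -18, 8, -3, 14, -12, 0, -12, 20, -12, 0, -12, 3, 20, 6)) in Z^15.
79.5299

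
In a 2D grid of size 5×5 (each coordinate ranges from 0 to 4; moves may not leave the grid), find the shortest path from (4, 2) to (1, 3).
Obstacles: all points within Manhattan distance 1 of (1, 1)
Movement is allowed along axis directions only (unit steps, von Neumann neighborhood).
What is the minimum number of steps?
4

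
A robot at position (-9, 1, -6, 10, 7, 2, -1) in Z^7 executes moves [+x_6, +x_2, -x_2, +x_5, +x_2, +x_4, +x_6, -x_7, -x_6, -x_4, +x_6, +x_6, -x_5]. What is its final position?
(-9, 2, -6, 10, 7, 5, -2)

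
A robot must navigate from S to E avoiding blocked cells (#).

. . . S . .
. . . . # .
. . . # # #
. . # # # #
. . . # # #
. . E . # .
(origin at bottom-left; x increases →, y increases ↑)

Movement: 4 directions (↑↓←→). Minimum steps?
8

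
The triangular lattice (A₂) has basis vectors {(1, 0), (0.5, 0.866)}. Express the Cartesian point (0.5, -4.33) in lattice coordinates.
3b₁ - 5b₂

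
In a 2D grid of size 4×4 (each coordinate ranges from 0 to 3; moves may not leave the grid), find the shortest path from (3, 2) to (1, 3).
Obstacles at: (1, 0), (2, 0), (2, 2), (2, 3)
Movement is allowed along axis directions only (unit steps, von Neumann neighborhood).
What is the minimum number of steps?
5
(one shortest path: (3, 2) → (3, 1) → (2, 1) → (1, 1) → (1, 2) → (1, 3))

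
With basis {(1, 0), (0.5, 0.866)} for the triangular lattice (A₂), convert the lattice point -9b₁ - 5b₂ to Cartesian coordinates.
(-11.5, -4.33)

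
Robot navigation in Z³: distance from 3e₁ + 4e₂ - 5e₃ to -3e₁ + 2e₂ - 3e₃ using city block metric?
10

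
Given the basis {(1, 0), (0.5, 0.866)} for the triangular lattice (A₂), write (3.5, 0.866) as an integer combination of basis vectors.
3b₁ + b₂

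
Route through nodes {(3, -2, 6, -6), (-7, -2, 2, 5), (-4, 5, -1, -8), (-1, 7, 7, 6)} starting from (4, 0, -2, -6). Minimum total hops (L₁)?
81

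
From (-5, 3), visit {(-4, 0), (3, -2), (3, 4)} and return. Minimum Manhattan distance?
28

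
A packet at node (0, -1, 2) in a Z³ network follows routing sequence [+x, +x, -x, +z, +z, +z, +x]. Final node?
(2, -1, 5)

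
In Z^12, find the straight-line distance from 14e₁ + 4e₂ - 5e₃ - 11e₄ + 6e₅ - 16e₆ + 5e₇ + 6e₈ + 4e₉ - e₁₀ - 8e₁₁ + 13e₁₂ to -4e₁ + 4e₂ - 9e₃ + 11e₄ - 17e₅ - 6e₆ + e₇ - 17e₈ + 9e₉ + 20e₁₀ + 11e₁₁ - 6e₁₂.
56.4447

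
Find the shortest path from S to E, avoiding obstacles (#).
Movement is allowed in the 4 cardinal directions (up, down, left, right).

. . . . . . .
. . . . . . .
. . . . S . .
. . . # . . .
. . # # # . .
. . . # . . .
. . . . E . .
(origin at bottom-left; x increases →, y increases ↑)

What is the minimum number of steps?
6
(one shortest path: (4, 4) → (5, 4) → (5, 3) → (5, 2) → (5, 1) → (4, 1) → (4, 0))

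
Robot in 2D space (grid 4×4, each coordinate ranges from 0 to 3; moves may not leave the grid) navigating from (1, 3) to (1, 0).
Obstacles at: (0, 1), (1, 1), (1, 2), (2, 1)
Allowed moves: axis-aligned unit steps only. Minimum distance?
7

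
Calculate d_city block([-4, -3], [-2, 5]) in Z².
10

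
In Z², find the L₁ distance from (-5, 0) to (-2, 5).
8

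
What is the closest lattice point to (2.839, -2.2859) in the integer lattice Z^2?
(3, -2)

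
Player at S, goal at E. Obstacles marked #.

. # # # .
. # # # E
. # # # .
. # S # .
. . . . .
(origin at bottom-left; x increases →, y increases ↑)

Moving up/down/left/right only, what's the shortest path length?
6
(one shortest path: (2, 1) → (2, 0) → (3, 0) → (4, 0) → (4, 1) → (4, 2) → (4, 3))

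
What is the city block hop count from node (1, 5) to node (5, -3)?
12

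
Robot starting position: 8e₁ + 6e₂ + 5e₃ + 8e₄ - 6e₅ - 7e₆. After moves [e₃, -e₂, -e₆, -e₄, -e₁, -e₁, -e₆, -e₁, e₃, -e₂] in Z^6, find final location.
(5, 4, 7, 7, -6, -9)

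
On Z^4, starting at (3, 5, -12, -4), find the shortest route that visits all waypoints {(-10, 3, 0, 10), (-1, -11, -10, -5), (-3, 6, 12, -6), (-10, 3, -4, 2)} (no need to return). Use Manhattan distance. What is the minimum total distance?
109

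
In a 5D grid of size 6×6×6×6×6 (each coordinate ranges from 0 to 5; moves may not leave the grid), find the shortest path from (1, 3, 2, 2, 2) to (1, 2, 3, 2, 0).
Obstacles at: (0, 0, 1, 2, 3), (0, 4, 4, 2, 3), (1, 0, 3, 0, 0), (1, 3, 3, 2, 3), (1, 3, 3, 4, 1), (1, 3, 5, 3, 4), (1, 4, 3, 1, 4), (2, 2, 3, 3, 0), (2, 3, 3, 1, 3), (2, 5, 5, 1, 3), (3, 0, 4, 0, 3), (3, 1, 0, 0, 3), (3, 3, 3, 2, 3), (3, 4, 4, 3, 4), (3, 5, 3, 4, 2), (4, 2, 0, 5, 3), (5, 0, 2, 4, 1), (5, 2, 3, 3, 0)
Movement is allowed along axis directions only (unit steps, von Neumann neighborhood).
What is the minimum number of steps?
4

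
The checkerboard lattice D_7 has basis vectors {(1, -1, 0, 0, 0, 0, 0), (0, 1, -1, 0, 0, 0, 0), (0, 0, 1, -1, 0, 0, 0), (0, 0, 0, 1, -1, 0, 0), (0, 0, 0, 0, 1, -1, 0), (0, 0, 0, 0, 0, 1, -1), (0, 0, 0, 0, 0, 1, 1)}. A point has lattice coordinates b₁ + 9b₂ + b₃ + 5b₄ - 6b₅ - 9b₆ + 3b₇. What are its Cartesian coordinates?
(1, 8, -8, 4, -11, 0, 12)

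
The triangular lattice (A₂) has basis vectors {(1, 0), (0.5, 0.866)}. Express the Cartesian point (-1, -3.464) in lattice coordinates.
b₁ - 4b₂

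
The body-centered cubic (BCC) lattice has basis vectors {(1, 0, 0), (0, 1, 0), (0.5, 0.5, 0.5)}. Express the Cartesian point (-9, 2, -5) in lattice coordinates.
-4b₁ + 7b₂ - 10b₃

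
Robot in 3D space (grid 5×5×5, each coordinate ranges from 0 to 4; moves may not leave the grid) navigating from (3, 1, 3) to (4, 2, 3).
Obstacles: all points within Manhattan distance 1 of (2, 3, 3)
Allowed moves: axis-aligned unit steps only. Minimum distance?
2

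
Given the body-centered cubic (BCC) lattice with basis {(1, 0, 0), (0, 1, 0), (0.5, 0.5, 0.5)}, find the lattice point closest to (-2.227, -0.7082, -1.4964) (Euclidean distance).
(-2.5, -0.5, -1.5)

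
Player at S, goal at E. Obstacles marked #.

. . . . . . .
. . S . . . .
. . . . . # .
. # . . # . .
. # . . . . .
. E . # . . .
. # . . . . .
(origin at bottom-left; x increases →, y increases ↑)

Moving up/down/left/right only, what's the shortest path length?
5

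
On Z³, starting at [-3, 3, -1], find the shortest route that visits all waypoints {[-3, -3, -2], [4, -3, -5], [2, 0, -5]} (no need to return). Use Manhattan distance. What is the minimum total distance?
22
(one optimal route: (-3, 3, -1) → (-3, -3, -2) → (4, -3, -5) → (2, 0, -5))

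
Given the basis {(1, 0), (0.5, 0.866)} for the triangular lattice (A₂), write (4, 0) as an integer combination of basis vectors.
4b₁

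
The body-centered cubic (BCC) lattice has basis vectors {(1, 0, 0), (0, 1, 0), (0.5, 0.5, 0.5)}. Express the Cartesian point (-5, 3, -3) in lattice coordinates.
-2b₁ + 6b₂ - 6b₃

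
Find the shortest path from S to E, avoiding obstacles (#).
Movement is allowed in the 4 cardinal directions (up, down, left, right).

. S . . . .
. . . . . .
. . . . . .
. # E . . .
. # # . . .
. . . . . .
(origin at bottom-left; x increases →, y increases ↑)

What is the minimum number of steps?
4
(one shortest path: (1, 5) → (2, 5) → (2, 4) → (2, 3) → (2, 2))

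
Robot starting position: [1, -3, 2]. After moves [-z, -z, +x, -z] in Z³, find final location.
(2, -3, -1)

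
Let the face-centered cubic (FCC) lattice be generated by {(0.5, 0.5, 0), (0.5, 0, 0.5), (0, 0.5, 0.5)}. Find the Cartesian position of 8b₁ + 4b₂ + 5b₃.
(6, 6.5, 4.5)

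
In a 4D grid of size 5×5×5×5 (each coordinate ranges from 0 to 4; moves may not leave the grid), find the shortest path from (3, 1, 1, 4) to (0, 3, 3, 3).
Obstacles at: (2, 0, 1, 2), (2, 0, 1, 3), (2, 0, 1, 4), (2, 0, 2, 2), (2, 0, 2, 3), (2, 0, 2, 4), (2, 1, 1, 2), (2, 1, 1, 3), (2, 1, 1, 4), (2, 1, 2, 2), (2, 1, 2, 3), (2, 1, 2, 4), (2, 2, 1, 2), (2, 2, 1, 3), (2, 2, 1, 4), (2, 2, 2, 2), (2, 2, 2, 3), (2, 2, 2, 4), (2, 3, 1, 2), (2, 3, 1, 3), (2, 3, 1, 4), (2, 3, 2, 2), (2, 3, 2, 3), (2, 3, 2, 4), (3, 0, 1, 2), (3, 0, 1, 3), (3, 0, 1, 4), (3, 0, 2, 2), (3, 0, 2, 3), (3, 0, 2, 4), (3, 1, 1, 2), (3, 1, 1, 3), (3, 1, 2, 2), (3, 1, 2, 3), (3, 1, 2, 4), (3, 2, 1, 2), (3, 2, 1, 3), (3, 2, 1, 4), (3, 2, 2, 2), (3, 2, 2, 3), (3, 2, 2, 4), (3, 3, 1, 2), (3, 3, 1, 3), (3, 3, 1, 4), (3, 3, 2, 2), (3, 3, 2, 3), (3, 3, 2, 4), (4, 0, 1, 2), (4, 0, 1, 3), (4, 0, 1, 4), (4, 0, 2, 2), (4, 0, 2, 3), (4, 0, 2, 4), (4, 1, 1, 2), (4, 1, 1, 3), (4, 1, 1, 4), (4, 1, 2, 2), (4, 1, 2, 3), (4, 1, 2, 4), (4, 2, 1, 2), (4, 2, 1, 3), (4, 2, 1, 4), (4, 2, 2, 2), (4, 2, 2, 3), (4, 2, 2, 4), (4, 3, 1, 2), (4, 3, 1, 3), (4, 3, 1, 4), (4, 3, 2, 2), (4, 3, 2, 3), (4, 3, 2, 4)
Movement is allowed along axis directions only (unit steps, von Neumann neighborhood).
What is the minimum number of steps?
10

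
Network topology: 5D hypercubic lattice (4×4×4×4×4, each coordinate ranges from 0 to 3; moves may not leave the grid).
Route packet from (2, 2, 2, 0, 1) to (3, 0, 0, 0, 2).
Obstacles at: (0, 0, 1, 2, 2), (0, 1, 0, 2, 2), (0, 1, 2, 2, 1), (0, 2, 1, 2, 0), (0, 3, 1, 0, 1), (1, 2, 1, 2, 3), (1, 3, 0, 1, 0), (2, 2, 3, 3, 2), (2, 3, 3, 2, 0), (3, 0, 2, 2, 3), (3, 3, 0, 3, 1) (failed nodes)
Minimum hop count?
6
(one shortest path: (2, 2, 2, 0, 1) → (3, 2, 2, 0, 1) → (3, 1, 2, 0, 1) → (3, 0, 2, 0, 1) → (3, 0, 1, 0, 1) → (3, 0, 0, 0, 1) → (3, 0, 0, 0, 2))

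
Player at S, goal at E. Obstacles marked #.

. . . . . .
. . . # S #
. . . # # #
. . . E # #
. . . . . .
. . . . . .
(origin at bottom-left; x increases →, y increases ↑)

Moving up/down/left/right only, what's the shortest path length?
7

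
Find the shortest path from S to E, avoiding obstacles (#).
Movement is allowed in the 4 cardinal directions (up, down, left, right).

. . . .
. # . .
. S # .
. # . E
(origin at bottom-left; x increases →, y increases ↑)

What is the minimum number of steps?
9
(one shortest path: (1, 1) → (0, 1) → (0, 2) → (0, 3) → (1, 3) → (2, 3) → (3, 3) → (3, 2) → (3, 1) → (3, 0))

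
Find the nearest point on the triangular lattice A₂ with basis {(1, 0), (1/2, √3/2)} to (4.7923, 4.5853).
(4.5, 4.33)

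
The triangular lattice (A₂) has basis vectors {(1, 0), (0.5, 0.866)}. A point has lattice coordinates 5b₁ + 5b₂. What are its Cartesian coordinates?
(7.5, 4.33)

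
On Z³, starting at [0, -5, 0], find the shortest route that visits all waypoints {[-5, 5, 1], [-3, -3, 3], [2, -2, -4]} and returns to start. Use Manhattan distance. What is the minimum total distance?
48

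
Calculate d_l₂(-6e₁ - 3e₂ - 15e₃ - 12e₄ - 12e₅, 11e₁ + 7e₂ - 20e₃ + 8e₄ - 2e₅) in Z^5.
30.2324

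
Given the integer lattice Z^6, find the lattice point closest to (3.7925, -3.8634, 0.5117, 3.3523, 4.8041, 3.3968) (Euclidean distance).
(4, -4, 1, 3, 5, 3)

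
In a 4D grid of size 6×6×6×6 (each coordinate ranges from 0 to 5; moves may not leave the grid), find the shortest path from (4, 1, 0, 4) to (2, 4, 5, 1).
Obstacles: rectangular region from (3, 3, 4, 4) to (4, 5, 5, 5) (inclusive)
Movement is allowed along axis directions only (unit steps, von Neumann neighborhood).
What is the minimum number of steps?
13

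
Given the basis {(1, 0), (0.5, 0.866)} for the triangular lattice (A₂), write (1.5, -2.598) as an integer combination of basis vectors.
3b₁ - 3b₂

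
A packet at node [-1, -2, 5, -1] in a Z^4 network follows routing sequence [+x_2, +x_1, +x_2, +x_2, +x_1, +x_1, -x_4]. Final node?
(2, 1, 5, -2)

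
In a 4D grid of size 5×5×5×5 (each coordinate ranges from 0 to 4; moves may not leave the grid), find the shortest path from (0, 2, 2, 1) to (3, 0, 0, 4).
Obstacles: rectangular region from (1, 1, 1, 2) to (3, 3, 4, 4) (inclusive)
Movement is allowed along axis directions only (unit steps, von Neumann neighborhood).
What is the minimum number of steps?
10
(one shortest path: (0, 2, 2, 1) → (1, 2, 2, 1) → (2, 2, 2, 1) → (3, 2, 2, 1) → (3, 1, 2, 1) → (3, 0, 2, 1) → (3, 0, 1, 1) → (3, 0, 0, 1) → (3, 0, 0, 2) → (3, 0, 0, 3) → (3, 0, 0, 4))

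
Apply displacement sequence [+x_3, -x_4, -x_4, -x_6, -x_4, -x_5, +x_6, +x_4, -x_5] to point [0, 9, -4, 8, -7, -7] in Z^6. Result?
(0, 9, -3, 6, -9, -7)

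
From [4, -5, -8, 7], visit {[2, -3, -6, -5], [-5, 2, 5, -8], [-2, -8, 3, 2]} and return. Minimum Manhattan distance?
94
(one optimal route: (4, -5, -8, 7) → (2, -3, -6, -5) → (-5, 2, 5, -8) → (-2, -8, 3, 2) → (4, -5, -8, 7))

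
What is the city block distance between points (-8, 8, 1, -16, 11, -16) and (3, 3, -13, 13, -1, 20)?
107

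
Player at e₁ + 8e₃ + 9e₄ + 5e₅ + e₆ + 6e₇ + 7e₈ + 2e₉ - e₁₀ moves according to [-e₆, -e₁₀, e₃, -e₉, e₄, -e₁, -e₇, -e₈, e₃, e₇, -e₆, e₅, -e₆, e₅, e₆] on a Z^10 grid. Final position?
(0, 0, 10, 10, 7, -1, 6, 6, 1, -2)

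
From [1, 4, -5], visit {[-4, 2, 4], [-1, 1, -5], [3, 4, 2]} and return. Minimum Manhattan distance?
38
(one optimal route: (1, 4, -5) → (-1, 1, -5) → (-4, 2, 4) → (3, 4, 2) → (1, 4, -5))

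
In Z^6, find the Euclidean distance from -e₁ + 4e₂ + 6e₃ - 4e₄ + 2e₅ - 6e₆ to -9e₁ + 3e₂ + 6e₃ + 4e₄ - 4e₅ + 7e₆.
18.2757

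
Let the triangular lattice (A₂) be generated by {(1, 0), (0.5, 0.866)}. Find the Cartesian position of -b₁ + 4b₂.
(1, 3.464)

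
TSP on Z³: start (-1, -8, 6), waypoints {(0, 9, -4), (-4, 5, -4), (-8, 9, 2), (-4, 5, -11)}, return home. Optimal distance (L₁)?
90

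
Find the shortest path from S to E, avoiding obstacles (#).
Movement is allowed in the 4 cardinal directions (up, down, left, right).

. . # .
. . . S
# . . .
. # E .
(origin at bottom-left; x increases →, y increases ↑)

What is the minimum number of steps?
3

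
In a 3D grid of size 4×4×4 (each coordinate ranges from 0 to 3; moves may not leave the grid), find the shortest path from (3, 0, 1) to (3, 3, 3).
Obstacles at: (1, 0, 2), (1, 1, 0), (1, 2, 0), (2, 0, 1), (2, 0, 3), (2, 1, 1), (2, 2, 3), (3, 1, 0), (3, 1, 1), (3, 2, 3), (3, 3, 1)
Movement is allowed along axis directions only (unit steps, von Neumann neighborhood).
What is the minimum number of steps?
5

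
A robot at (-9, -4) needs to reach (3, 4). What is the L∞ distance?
12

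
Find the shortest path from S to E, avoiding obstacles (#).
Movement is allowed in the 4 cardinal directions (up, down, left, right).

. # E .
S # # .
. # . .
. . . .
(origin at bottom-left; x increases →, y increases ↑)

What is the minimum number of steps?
9
(one shortest path: (0, 2) → (0, 1) → (0, 0) → (1, 0) → (2, 0) → (3, 0) → (3, 1) → (3, 2) → (3, 3) → (2, 3))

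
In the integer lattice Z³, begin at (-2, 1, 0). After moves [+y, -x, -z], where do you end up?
(-3, 2, -1)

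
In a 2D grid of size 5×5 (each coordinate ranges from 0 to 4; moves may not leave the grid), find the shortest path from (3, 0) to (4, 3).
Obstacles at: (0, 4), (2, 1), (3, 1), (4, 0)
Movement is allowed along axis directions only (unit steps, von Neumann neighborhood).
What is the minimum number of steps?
8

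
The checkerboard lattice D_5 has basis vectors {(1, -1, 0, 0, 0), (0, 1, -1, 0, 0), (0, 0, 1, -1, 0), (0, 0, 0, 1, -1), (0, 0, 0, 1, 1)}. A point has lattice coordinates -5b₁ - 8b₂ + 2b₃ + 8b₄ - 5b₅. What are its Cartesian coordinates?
(-5, -3, 10, 1, -13)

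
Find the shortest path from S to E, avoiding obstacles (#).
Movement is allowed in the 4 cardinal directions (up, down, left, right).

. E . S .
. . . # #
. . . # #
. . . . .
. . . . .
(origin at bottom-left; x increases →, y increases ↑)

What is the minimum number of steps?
2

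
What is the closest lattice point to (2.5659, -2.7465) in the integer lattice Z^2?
(3, -3)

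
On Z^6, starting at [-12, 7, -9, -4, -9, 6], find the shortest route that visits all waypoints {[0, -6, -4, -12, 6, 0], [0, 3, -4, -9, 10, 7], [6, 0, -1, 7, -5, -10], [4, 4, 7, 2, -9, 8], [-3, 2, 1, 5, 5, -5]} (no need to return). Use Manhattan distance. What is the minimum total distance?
176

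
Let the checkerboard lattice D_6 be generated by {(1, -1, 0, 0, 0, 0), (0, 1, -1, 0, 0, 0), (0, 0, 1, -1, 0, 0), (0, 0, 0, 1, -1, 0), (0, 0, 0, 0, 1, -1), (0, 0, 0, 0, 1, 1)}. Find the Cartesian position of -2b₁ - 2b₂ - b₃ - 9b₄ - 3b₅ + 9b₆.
(-2, 0, 1, -8, 15, 12)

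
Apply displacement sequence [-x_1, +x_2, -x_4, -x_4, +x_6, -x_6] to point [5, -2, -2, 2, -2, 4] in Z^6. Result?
(4, -1, -2, 0, -2, 4)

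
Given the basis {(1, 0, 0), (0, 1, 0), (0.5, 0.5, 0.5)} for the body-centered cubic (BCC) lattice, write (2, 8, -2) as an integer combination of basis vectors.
4b₁ + 10b₂ - 4b₃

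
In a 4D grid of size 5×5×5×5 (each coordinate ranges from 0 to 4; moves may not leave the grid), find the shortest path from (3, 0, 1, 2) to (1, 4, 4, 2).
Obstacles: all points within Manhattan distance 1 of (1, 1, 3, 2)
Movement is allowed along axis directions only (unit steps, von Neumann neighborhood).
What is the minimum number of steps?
9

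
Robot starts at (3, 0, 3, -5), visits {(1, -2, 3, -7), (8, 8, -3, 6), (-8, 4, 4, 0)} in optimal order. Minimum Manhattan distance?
62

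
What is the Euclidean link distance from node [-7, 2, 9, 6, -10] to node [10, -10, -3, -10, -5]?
29.2916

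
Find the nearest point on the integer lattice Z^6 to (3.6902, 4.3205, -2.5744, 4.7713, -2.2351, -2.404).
(4, 4, -3, 5, -2, -2)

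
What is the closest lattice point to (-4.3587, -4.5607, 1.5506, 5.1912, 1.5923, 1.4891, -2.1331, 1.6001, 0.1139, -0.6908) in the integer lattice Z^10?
(-4, -5, 2, 5, 2, 1, -2, 2, 0, -1)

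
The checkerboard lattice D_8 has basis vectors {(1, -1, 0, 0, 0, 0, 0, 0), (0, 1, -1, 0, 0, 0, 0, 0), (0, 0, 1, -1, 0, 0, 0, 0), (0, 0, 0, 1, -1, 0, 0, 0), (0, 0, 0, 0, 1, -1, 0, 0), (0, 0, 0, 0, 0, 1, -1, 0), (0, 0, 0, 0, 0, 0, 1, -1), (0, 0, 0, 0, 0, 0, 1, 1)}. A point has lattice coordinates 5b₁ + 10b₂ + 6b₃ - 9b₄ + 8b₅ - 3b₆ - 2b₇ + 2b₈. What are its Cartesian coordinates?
(5, 5, -4, -15, 17, -11, 3, 4)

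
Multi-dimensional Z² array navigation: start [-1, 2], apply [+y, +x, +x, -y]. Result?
(1, 2)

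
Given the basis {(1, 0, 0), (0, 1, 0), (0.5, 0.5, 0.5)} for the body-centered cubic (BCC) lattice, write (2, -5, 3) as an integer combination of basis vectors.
-b₁ - 8b₂ + 6b₃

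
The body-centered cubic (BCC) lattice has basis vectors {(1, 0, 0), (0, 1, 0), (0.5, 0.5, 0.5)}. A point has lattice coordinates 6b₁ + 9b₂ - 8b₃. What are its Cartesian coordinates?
(2, 5, -4)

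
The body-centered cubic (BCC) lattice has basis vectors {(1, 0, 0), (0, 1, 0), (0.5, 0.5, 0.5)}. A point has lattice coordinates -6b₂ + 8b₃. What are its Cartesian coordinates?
(4, -2, 4)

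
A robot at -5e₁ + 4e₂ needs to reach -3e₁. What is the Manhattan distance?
6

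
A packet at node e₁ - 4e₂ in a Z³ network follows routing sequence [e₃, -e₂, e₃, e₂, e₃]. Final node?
(1, -4, 3)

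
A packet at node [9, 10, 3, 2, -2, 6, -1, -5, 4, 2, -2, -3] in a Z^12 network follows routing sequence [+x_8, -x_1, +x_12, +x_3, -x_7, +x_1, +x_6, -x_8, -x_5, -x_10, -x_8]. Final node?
(9, 10, 4, 2, -3, 7, -2, -6, 4, 1, -2, -2)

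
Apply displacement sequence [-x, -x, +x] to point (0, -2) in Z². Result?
(-1, -2)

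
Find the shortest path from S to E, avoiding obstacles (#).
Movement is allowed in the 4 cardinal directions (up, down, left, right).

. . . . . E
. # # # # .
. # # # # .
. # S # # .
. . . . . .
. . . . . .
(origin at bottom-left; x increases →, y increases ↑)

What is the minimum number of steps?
8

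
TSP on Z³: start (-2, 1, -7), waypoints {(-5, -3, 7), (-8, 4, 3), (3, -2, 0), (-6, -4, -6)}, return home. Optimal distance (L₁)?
74
(one optimal route: (-2, 1, -7) → (3, -2, 0) → (-5, -3, 7) → (-8, 4, 3) → (-6, -4, -6) → (-2, 1, -7))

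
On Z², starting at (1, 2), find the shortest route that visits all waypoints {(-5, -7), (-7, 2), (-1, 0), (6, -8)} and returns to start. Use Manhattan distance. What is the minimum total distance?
50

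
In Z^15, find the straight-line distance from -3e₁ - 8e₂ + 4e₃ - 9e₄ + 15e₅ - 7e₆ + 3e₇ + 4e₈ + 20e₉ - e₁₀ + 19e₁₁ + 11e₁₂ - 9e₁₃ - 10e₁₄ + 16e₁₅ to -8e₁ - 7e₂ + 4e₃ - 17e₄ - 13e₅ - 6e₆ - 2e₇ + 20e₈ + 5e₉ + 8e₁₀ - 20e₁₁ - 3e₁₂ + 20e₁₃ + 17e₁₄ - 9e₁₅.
73.3076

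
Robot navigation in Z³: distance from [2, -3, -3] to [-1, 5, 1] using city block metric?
15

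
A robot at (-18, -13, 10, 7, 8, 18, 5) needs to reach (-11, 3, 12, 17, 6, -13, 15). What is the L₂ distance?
38.3927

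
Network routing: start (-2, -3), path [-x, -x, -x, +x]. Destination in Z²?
(-4, -3)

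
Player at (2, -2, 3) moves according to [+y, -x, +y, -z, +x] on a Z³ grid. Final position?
(2, 0, 2)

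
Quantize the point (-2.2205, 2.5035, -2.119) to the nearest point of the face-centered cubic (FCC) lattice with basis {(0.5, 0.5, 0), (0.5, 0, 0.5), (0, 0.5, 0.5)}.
(-2.5, 2.5, -2)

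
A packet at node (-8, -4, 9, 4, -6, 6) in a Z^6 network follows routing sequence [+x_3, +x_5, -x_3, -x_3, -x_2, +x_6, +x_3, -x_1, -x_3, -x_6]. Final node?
(-9, -5, 8, 4, -5, 6)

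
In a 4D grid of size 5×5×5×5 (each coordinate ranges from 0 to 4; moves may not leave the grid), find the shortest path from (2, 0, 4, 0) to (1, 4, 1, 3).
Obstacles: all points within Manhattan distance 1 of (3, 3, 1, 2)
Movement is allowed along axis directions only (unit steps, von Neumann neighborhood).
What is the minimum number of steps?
11
(one shortest path: (2, 0, 4, 0) → (1, 0, 4, 0) → (1, 1, 4, 0) → (1, 2, 4, 0) → (1, 3, 4, 0) → (1, 4, 4, 0) → (1, 4, 3, 0) → (1, 4, 2, 0) → (1, 4, 1, 0) → (1, 4, 1, 1) → (1, 4, 1, 2) → (1, 4, 1, 3))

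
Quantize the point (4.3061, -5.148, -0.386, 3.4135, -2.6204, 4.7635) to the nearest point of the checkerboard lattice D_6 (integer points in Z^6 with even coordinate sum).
(4, -5, 0, 3, -3, 5)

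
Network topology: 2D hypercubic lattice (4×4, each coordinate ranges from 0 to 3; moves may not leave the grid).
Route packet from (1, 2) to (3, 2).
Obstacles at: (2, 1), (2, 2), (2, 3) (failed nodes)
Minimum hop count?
6
(one shortest path: (1, 2) → (1, 1) → (1, 0) → (2, 0) → (3, 0) → (3, 1) → (3, 2))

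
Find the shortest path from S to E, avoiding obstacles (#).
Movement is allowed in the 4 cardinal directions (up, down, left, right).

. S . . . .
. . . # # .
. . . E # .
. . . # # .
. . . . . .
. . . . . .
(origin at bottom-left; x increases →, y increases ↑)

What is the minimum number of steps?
4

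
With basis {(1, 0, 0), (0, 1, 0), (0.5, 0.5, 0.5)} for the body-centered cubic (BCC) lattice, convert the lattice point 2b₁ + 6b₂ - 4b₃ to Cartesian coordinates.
(0, 4, -2)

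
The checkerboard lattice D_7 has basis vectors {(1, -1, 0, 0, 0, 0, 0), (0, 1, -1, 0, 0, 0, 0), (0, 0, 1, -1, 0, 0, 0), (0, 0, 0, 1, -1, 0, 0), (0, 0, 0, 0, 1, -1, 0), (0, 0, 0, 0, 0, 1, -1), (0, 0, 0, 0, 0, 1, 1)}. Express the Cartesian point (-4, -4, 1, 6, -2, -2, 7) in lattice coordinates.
-4b₁ - 8b₂ - 7b₃ - b₄ - 3b₅ - 6b₆ + b₇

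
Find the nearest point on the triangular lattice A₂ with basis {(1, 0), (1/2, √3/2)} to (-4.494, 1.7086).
(-4, 1.732)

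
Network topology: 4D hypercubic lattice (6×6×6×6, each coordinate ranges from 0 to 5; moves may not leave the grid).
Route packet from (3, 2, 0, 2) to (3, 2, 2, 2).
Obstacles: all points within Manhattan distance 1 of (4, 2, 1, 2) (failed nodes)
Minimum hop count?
4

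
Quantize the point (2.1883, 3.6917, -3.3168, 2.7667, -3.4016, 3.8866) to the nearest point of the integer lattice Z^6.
(2, 4, -3, 3, -3, 4)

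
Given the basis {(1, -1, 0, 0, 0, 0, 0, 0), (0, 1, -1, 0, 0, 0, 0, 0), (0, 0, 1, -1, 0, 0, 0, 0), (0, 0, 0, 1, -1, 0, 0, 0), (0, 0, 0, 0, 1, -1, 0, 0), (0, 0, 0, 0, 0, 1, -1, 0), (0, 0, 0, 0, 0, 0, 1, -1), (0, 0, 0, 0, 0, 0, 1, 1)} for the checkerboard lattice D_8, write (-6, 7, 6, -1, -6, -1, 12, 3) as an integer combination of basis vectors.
-6b₁ + b₂ + 7b₃ + 6b₄ - b₆ + 4b₇ + 7b₈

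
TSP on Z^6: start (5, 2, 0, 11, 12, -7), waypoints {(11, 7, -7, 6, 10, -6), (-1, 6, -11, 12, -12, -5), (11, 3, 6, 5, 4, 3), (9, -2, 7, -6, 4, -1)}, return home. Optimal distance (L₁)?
196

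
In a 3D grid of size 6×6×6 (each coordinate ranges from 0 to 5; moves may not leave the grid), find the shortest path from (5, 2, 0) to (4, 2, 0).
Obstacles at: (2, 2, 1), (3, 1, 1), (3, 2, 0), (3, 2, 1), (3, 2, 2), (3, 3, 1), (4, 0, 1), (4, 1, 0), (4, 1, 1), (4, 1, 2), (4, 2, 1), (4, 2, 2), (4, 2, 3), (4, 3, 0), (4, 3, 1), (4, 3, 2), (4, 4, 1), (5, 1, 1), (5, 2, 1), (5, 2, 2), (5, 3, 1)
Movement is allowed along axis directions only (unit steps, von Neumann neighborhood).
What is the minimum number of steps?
1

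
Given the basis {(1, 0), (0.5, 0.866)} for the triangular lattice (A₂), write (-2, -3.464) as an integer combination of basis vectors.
-4b₂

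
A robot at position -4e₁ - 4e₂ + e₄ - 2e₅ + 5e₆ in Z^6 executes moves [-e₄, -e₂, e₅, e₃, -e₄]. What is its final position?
(-4, -5, 1, -1, -1, 5)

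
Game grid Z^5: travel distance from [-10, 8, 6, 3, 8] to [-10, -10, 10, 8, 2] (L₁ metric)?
33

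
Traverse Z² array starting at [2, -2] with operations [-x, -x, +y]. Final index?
(0, -1)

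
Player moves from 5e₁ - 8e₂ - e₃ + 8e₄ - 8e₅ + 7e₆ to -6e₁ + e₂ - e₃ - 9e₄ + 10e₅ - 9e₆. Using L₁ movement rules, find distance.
71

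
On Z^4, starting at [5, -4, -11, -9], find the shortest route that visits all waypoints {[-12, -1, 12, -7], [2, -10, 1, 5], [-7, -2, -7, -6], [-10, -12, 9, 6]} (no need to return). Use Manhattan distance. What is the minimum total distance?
99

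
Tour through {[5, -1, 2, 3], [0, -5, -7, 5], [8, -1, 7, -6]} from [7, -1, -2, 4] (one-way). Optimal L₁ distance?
54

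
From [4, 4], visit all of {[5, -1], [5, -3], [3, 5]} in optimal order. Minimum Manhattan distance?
12
(one optimal route: (4, 4) → (3, 5) → (5, -1) → (5, -3))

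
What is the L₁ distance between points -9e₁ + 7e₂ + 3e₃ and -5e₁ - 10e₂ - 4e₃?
28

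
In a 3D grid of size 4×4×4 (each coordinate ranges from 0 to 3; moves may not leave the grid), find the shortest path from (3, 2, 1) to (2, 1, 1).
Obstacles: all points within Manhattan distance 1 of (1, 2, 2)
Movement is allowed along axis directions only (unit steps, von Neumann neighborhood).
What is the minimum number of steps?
2
(one shortest path: (3, 2, 1) → (2, 2, 1) → (2, 1, 1))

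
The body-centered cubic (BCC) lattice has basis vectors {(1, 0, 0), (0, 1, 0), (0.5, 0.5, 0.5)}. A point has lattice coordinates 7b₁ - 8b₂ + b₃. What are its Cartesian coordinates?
(7.5, -7.5, 0.5)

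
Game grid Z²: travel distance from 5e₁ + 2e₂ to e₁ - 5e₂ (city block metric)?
11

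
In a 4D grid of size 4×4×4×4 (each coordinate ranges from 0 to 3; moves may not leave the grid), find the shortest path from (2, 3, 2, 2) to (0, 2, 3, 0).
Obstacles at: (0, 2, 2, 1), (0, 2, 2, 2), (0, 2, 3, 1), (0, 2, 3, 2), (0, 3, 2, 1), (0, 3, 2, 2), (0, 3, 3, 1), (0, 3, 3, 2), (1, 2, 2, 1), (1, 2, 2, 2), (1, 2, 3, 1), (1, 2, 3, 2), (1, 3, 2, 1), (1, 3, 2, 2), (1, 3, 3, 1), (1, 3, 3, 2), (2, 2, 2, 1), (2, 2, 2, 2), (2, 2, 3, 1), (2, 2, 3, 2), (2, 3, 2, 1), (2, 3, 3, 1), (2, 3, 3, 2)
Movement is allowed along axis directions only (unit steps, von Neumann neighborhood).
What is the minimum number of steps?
8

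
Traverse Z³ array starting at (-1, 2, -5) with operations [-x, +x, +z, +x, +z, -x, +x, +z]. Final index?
(0, 2, -2)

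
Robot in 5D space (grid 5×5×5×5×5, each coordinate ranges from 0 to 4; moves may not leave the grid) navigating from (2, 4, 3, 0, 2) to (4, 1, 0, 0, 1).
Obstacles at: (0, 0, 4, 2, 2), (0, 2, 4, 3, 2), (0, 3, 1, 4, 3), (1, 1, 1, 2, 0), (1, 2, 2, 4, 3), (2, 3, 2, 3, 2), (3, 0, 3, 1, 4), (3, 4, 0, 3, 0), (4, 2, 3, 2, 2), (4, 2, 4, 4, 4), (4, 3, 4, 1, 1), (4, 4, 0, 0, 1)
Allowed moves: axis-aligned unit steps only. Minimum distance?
9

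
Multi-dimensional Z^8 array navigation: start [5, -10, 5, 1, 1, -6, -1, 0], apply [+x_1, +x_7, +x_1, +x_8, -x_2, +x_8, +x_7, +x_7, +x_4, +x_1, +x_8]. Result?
(8, -11, 5, 2, 1, -6, 2, 3)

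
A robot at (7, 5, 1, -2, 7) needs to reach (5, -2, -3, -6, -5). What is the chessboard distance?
12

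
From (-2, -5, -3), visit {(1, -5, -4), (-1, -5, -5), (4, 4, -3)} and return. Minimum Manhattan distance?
34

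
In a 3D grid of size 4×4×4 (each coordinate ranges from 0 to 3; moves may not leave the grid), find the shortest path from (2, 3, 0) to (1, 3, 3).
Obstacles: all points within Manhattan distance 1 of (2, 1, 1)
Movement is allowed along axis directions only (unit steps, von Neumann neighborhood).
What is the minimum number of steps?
4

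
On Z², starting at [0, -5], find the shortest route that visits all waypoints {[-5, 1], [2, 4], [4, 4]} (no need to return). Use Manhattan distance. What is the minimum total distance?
23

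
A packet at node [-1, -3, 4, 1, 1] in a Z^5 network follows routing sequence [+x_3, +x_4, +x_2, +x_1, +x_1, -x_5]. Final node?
(1, -2, 5, 2, 0)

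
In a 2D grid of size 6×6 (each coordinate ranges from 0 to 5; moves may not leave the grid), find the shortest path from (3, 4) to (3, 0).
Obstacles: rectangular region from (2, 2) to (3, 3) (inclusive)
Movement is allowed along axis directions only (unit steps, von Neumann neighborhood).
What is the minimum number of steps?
6
(one shortest path: (3, 4) → (4, 4) → (4, 3) → (4, 2) → (4, 1) → (3, 1) → (3, 0))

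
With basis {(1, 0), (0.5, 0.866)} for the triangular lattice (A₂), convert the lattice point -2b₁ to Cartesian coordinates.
(-2, 0)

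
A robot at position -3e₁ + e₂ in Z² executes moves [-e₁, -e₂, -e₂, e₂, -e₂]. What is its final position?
(-4, -1)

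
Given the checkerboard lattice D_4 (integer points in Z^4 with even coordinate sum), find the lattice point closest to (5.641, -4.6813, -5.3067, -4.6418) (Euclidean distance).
(5, -5, -5, -5)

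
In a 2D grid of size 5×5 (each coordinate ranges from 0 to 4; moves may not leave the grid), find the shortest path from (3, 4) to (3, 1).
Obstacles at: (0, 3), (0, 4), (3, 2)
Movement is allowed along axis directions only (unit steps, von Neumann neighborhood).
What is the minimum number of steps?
5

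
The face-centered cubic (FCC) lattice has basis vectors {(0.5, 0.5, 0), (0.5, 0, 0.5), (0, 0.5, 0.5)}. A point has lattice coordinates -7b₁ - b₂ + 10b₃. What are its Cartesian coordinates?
(-4, 1.5, 4.5)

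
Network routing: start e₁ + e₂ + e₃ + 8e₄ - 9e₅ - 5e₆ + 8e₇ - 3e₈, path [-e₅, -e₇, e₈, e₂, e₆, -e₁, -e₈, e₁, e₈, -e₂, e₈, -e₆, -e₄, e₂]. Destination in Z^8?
(1, 2, 1, 7, -10, -5, 7, -1)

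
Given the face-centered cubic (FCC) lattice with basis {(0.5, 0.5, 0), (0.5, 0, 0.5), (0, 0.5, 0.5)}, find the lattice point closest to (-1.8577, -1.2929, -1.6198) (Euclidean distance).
(-2, -1.5, -1.5)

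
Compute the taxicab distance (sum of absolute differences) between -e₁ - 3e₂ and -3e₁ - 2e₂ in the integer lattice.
3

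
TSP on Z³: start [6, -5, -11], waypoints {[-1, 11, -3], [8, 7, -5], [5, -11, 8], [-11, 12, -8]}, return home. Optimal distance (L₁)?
128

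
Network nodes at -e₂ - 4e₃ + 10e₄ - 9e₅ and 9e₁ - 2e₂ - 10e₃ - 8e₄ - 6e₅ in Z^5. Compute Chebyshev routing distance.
18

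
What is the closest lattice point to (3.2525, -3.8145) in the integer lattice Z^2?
(3, -4)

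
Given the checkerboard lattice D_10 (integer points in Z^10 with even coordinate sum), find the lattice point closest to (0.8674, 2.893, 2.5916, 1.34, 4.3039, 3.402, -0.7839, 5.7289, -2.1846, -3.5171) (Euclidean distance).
(1, 3, 3, 1, 4, 3, -1, 6, -2, -4)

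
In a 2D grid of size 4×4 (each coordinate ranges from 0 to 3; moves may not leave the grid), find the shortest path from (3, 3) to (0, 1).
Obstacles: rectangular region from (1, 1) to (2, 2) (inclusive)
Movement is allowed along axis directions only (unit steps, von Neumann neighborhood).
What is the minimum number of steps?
5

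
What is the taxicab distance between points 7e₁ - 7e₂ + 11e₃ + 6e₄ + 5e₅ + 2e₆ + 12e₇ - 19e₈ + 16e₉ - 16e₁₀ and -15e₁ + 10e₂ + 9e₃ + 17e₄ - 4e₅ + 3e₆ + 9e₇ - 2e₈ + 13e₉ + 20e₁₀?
121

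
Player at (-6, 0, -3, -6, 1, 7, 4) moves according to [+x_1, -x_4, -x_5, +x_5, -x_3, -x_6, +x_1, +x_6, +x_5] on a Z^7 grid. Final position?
(-4, 0, -4, -7, 2, 7, 4)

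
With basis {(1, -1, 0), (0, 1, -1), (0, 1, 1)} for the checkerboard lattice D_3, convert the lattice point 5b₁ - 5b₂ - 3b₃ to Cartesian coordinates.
(5, -13, 2)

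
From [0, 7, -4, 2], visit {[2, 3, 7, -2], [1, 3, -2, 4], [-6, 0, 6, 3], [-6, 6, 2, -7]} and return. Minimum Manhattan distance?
84
(one optimal route: (0, 7, -4, 2) → (1, 3, -2, 4) → (2, 3, 7, -2) → (-6, 0, 6, 3) → (-6, 6, 2, -7) → (0, 7, -4, 2))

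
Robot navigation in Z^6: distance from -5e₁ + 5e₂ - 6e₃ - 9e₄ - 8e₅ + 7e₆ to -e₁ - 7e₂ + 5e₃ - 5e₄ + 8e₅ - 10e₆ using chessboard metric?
17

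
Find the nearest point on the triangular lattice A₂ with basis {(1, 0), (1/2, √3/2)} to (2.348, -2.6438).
(2.5, -2.598)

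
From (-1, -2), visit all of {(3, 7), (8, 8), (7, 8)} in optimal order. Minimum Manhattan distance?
19
(one optimal route: (-1, -2) → (3, 7) → (7, 8) → (8, 8))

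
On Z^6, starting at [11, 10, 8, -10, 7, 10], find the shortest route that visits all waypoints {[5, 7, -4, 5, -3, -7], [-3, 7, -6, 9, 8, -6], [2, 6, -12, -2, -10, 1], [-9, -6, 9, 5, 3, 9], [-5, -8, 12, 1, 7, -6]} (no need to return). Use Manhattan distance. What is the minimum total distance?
193
(one optimal route: (11, 10, 8, -10, 7, 10) → (-9, -6, 9, 5, 3, 9) → (-5, -8, 12, 1, 7, -6) → (-3, 7, -6, 9, 8, -6) → (5, 7, -4, 5, -3, -7) → (2, 6, -12, -2, -10, 1))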